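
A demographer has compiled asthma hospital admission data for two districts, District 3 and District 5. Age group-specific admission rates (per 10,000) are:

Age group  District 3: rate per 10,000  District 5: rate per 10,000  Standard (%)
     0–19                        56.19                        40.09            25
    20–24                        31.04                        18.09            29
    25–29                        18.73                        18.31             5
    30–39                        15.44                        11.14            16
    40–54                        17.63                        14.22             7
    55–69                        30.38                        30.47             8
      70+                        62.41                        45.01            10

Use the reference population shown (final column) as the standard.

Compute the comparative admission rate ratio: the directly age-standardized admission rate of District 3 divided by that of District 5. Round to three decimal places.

1.404

Standard weights: 0.25, 0.29, 0.05, 0.16, 0.07, 0.08, 0.10.
District 3: 0.2500×56.19 + 0.2900×31.04 + 0.0500×18.73 + 0.1600×15.44 + 0.0700×17.63 + 0.0800×30.38 + 0.1000×62.41 = 36.3615 per 10,000.
District 5: 0.2500×40.09 + 0.2900×18.09 + 0.0500×18.31 + 0.1600×11.14 + 0.0700×14.22 + 0.0800×30.47 + 0.1000×45.01 = 25.9005 per 10,000.
Ratio = 36.3615 ÷ 25.9005 = 1.40389.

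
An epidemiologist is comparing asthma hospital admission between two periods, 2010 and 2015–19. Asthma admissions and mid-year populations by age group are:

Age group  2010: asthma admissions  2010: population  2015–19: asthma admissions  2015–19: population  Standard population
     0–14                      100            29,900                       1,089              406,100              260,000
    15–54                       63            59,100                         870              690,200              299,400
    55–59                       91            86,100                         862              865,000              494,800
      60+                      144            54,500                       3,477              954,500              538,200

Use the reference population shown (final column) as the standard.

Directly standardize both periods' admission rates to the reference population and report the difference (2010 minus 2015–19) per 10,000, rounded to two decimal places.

-2.48

Age-specific rates per 10,000 for 2010: 33.44, 10.66, 10.57, 26.42.
For 2015–19: 26.82, 12.61, 9.97, 36.43.
Standard total = 1,592,400; weights = 0.1633, 0.1880, 0.3107, 0.3380.
2010: 0.1633×33.44 + 0.1880×10.66 + 0.3107×10.57 + 0.3380×26.42 = 19.6792 per 10,000.
2015–19: 0.1633×26.82 + 0.1880×12.61 + 0.3107×9.97 + 0.3380×36.43 = 22.1566 per 10,000.
Difference = 19.6792 − 22.1566 = -2.4774.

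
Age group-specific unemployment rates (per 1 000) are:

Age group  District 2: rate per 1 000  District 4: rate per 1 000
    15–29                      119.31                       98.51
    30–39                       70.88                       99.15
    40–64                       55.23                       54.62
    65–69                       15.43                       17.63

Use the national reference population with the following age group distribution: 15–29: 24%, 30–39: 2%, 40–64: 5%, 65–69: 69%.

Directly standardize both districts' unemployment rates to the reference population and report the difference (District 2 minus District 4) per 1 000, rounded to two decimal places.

Standard weights: 0.24, 0.02, 0.05, 0.69.
District 2: 0.2400×119.31 + 0.0200×70.88 + 0.0500×55.23 + 0.6900×15.43 = 43.4602 per 1 000.
District 4: 0.2400×98.51 + 0.0200×99.15 + 0.0500×54.62 + 0.6900×17.63 = 40.5211 per 1 000.
Difference = 43.4602 − 40.5211 = 2.9391.

2.94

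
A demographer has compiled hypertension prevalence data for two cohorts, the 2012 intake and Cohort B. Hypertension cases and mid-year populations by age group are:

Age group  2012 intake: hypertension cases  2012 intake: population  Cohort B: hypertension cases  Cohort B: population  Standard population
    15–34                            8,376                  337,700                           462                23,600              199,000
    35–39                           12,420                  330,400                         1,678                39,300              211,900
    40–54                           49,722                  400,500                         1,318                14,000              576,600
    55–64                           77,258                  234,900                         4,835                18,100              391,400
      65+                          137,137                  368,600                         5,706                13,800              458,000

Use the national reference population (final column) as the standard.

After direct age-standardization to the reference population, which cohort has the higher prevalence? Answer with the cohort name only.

2012 intake

Age-specific rates per 1,000 for the 2012 intake: 24.803, 37.591, 124.150, 328.897, 372.048.
For Cohort B: 19.576, 42.697, 94.143, 267.127, 413.478.
Standard total = 1,836,900; weights = 0.1083, 0.1154, 0.3139, 0.2131, 0.2493.
The 2012 intake: 0.1083×24.803 + 0.1154×37.591 + 0.3139×124.150 + 0.2131×328.897 + 0.2493×372.048 = 208.8381 per 1,000.
Cohort B: 0.1083×19.576 + 0.1154×42.697 + 0.3139×94.143 + 0.2131×267.127 + 0.2493×413.478 = 196.6098 per 1,000.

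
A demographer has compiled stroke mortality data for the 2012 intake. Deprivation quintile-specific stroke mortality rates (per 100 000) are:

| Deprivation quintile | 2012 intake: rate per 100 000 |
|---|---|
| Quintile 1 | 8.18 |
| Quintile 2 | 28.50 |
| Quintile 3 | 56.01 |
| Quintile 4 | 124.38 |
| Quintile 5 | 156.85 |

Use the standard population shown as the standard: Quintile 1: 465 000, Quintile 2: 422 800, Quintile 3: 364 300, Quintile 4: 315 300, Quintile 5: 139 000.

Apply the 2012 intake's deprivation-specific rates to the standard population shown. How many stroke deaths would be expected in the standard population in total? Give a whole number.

973

Expected stroke deaths = Σ (standard pop × deprivation-specific rate ÷ 100 000)
= 465 000×8.18/100 000 + 422 800×28.50/100 000 + 364 300×56.01/100 000 + 315 300×124.38/100 000 + 139 000×156.85/100 000
= 38.04 + 120.50 + 204.04 + 392.17 + 218.02 = 972.77.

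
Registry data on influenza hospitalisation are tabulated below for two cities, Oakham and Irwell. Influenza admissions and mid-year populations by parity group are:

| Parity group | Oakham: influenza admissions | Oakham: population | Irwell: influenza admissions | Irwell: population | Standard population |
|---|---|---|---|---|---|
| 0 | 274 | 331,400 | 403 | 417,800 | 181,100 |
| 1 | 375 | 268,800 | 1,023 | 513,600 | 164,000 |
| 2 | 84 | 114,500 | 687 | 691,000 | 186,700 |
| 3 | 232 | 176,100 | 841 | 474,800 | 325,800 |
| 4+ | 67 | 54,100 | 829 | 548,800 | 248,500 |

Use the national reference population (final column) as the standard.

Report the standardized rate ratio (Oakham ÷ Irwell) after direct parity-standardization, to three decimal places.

Parity-specific rates per 100,000 for Oakham: 82.68, 139.51, 73.36, 131.74, 123.84.
For Irwell: 96.46, 199.18, 99.42, 177.13, 151.06.
Standard total = 1,106,100; weights = 0.1637, 0.1483, 0.1688, 0.2945, 0.2247.
Oakham: 0.1637×82.68 + 0.1483×139.51 + 0.1688×73.36 + 0.2945×131.74 + 0.2247×123.84 = 113.2329 per 100,000.
Irwell: 0.1637×96.46 + 0.1483×199.18 + 0.1688×99.42 + 0.2945×177.13 + 0.2247×151.06 = 148.2162 per 100,000.
Ratio = 113.2329 ÷ 148.2162 = 0.76397.

0.764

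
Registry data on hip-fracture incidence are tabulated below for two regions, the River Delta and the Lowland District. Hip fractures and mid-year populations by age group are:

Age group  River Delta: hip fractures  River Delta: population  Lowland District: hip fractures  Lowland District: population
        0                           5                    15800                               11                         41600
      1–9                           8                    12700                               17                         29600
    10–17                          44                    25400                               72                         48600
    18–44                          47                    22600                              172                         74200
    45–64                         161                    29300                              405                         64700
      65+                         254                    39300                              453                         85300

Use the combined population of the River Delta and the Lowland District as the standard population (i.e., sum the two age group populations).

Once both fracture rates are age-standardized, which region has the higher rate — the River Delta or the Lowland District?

Age-specific rates per 100000 for the River Delta: 31.65, 62.99, 173.23, 207.96, 549.49, 646.31.
For the Lowland District: 26.44, 57.43, 148.15, 231.81, 625.97, 531.07.
Combined standard total = 489100; weights = 0.1174, 0.0865, 0.1513, 0.1979, 0.1922, 0.2548.
The River Delta: 0.1174×31.65 + 0.0865×62.99 + 0.1513×173.23 + 0.1979×207.96 + 0.1922×549.49 + 0.2548×646.31 = 346.7860 per 100000.
The Lowland District: 0.1174×26.44 + 0.0865×57.43 + 0.1513×148.15 + 0.1979×231.81 + 0.1922×625.97 + 0.2548×531.07 = 331.9581 per 100000.

River Delta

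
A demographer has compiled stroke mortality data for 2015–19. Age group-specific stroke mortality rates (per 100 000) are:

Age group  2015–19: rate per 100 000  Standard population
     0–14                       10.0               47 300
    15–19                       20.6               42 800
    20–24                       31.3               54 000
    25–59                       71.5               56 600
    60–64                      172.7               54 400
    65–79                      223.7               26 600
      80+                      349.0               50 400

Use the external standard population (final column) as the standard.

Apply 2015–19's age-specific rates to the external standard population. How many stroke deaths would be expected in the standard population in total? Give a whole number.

400

Expected stroke deaths = Σ (standard pop × age-specific rate ÷ 100 000)
= 47 300×10.0/100 000 + 42 800×20.6/100 000 + 54 000×31.3/100 000 + 56 600×71.5/100 000 + 54 400×172.7/100 000 + 26 600×223.7/100 000 + 50 400×349.0/100 000
= 4.73 + 8.82 + 16.90 + 40.47 + 93.95 + 59.50 + 175.90 = 400.27.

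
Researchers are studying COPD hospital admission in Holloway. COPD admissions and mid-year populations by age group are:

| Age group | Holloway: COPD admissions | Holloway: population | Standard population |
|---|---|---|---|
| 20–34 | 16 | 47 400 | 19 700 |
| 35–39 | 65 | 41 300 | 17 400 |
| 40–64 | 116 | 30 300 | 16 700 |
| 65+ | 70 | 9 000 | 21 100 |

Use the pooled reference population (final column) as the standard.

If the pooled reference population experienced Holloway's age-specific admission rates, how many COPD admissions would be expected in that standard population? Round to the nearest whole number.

Age-specific rates per 10 000 for Holloway: 3.38, 15.74, 38.28, 77.78.
Expected COPD admissions = Σ (standard pop × age-specific rate ÷ 10 000)
= 19 700×3.38/10 000 + 17 400×15.74/10 000 + 16 700×38.28/10 000 + 21 100×77.78/10 000
= 6.65 + 27.38 + 63.93 + 164.11 = 262.08.

262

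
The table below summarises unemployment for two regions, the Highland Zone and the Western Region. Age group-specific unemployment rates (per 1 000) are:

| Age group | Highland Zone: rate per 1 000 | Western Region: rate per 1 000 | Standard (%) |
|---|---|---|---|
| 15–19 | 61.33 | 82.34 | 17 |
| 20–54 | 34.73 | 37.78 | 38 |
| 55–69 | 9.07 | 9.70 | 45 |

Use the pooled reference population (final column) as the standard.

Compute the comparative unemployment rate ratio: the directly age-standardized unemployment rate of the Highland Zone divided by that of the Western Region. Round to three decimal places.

Standard weights: 0.17, 0.38, 0.45.
The Highland Zone: 0.1700×61.33 + 0.3800×34.73 + 0.4500×9.07 = 27.7050 per 1 000.
The Western Region: 0.1700×82.34 + 0.3800×37.78 + 0.4500×9.70 = 32.7192 per 1 000.
Ratio = 27.7050 ÷ 32.7192 = 0.84675.

0.847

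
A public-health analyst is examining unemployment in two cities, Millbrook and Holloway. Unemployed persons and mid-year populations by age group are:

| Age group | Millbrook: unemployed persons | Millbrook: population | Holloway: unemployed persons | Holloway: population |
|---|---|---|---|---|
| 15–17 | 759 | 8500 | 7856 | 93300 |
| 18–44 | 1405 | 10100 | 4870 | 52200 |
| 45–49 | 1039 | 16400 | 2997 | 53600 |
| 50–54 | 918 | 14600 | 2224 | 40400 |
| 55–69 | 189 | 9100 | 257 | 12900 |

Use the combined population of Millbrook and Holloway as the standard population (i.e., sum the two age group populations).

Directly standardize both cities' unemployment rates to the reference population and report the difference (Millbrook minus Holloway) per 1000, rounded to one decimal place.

Age-specific rates per 1000 for Millbrook: 89.294, 139.109, 63.354, 62.877, 20.769.
For Holloway: 84.202, 93.295, 55.914, 55.050, 19.922.
Combined standard total = 311100; weights = 0.3272, 0.2003, 0.2250, 0.1768, 0.0707.
Millbrook: 0.3272×89.294 + 0.2003×139.109 + 0.2250×63.354 + 0.1768×62.877 + 0.0707×20.769 = 83.9168 per 1000.
Holloway: 0.3272×84.202 + 0.2003×93.295 + 0.2250×55.914 + 0.1768×55.050 + 0.0707×19.922 = 69.9582 per 1000.
Difference = 83.9168 − 69.9582 = 13.9586.

14.0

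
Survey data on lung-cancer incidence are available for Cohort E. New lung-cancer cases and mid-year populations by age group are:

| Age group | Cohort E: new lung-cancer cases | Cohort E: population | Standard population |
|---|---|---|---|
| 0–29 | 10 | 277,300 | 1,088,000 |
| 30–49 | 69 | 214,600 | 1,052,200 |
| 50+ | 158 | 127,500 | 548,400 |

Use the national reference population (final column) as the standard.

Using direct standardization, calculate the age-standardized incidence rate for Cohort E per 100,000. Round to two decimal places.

Age-specific rates per 100,000 for Cohort E: 3.61, 32.15, 123.92.
Standard total = 2,688,600; weights = 0.4047, 0.3914, 0.2040.
Standardized rate: 0.4047×3.61 + 0.3914×32.15 + 0.2040×123.92 = 39.3191 per 100,000.

39.32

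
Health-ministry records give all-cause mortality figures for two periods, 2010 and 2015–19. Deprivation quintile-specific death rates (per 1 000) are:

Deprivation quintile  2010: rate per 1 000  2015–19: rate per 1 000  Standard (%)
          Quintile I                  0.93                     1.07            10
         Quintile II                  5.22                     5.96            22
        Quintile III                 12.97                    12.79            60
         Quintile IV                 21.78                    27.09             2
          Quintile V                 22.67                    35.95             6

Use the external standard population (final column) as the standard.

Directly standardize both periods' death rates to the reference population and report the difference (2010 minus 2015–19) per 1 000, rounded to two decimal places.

Standard weights: 0.10, 0.22, 0.60, 0.02, 0.06.
2010: 0.1000×0.93 + 0.2200×5.22 + 0.6000×12.97 + 0.0200×21.78 + 0.0600×22.67 = 10.8192 per 1 000.
2015–19: 0.1000×1.07 + 0.2200×5.96 + 0.6000×12.79 + 0.0200×27.09 + 0.0600×35.95 = 11.7910 per 1 000.
Difference = 10.8192 − 11.7910 = -0.9718.

-0.97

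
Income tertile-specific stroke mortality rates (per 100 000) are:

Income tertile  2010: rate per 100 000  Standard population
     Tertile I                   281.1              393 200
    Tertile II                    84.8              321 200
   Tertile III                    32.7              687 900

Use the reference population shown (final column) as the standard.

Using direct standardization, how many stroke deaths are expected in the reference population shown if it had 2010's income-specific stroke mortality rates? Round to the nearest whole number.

1603

Expected stroke deaths = Σ (standard pop × income-specific rate ÷ 100 000)
= 393 200×281.1/100 000 + 321 200×84.8/100 000 + 687 900×32.7/100 000
= 1105.29 + 272.38 + 224.94 = 1602.61.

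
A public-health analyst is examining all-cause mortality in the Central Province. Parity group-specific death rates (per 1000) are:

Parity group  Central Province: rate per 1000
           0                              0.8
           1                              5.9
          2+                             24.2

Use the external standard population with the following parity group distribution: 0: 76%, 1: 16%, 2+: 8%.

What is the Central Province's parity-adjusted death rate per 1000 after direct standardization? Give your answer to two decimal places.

Standard weights: 0.76, 0.16, 0.08.
Standardized rate: 0.7600×0.8 + 0.1600×5.9 + 0.0800×24.2 = 3.4880 per 1000.

3.49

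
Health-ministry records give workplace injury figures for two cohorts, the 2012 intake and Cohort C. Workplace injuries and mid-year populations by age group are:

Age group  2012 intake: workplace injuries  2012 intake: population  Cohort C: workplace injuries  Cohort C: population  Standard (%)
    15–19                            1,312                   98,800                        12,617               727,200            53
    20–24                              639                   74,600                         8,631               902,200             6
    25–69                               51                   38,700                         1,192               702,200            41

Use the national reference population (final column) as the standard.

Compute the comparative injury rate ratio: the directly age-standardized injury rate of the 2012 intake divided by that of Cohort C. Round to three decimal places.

Age-specific rates per 10,000 for the 2012 intake: 132.79, 85.66, 13.18.
For Cohort C: 173.50, 95.67, 16.98.
Standard weights: 0.53, 0.06, 0.41.
The 2012 intake: 0.5300×132.79 + 0.0600×85.66 + 0.4100×13.18 = 80.9231 per 10,000.
Cohort C: 0.5300×173.50 + 0.0600×95.67 + 0.4100×16.98 = 104.6554 per 10,000.
Ratio = 80.9231 ÷ 104.6554 = 0.77323.

0.773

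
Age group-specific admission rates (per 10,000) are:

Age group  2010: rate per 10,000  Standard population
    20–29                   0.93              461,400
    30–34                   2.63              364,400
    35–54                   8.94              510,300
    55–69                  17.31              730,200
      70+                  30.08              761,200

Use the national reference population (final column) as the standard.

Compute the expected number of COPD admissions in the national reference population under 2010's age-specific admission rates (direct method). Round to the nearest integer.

Expected COPD admissions = Σ (standard pop × age-specific rate ÷ 10,000)
= 461,400×0.93/10,000 + 364,400×2.63/10,000 + 510,300×8.94/10,000 + 730,200×17.31/10,000 + 761,200×30.08/10,000
= 42.91 + 95.84 + 456.21 + 1263.98 + 2289.69 = 4148.62.

4149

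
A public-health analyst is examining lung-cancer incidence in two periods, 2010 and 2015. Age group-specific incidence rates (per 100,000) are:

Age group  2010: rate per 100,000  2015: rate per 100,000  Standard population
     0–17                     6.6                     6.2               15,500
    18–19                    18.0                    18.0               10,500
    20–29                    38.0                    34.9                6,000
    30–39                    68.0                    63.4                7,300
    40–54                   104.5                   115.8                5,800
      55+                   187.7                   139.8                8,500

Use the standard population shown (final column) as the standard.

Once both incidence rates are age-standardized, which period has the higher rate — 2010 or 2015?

Standard total = 53,600; weights = 0.2892, 0.1959, 0.1119, 0.1362, 0.1082, 0.1586.
2010: 0.2892×6.6 + 0.1959×18.0 + 0.1119×38.0 + 0.1362×68.0 + 0.1082×104.5 + 0.1586×187.7 = 60.0233 per 100,000.
2015: 0.2892×6.2 + 0.1959×18.0 + 0.1119×34.9 + 0.1362×63.4 + 0.1082×115.8 + 0.1586×139.8 = 52.5608 per 100,000.

2010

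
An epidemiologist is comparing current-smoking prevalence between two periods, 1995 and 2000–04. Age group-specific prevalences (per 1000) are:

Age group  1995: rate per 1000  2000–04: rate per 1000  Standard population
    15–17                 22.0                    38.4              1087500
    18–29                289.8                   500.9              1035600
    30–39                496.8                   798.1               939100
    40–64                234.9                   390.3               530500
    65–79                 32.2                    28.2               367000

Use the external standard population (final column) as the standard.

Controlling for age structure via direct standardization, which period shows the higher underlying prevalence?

2000–04

Standard total = 3959700; weights = 0.2746, 0.2615, 0.2372, 0.1340, 0.0927.
1995: 0.2746×22.0 + 0.2615×289.8 + 0.2372×496.8 + 0.1340×234.9 + 0.0927×32.2 = 234.1133 per 1000.
2000–04: 0.2746×38.4 + 0.2615×500.9 + 0.2372×798.1 + 0.1340×390.3 + 0.0927×28.2 = 385.7341 per 1000.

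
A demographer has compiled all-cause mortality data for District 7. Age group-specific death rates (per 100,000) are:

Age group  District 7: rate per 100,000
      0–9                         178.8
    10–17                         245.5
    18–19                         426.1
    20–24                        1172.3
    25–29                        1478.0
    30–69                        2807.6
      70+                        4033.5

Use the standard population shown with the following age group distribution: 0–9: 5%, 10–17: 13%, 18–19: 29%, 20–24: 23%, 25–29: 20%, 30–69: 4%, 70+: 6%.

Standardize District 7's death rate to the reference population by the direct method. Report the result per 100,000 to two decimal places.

1083.97

Standard weights: 0.05, 0.13, 0.29, 0.23, 0.20, 0.04, 0.06.
Standardized rate: 0.0500×178.8 + 0.1300×245.5 + 0.2900×426.1 + 0.2300×1172.3 + 0.2000×1478.0 + 0.0400×2807.6 + 0.0600×4033.5 = 1083.9670 per 100,000.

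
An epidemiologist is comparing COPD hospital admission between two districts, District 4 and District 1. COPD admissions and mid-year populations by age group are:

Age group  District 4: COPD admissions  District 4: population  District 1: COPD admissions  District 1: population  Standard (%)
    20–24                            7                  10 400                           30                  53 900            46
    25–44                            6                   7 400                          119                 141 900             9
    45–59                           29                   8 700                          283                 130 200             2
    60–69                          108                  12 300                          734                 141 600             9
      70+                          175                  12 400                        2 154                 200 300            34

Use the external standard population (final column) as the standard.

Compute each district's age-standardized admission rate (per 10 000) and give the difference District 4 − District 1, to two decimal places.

Age-specific rates per 10 000 for District 4: 6.73, 8.11, 33.33, 87.80, 141.13.
For District 1: 5.57, 8.39, 21.74, 51.84, 107.54.
Standard weights: 0.46, 0.09, 0.02, 0.09, 0.34.
District 4: 0.4600×6.73 + 0.0900×8.11 + 0.0200×33.33 + 0.0900×87.80 + 0.3400×141.13 = 60.3789 per 10 000.
District 1: 0.4600×5.57 + 0.0900×8.39 + 0.0200×21.74 + 0.0900×51.84 + 0.3400×107.54 = 44.9782 per 10 000.
Difference = 60.3789 − 44.9782 = 15.4007.

15.40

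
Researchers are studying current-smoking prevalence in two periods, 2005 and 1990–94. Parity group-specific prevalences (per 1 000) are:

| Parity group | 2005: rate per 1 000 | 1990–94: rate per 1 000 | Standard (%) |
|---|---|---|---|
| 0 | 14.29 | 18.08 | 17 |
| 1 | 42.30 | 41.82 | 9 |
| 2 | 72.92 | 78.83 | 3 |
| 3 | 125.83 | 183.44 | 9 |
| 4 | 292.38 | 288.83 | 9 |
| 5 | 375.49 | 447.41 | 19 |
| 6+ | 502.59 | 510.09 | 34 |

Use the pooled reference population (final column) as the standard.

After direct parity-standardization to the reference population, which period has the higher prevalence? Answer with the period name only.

Standard weights: 0.17, 0.09, 0.03, 0.09, 0.09, 0.19, 0.34.
2005: 0.1700×14.29 + 0.0900×42.30 + 0.0300×72.92 + 0.0900×125.83 + 0.0900×292.38 + 0.1900×375.49 + 0.3400×502.59 = 288.2865 per 1 000.
1990–94: 0.1700×18.08 + 0.0900×41.82 + 0.0300×78.83 + 0.0900×183.44 + 0.0900×288.83 + 0.1900×447.41 + 0.3400×510.09 = 310.1451 per 1 000.

1990–94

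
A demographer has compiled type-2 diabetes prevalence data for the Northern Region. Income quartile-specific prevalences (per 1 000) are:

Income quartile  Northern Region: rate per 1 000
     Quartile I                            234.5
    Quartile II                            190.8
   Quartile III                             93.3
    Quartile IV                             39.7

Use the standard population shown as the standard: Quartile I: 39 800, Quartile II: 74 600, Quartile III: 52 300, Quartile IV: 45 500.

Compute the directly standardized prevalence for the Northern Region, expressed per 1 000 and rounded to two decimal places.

Standard total = 212 200; weights = 0.1876, 0.3516, 0.2465, 0.2144.
Standardized rate: 0.1876×234.5 + 0.3516×190.8 + 0.2465×93.3 + 0.2144×39.7 = 142.5670 per 1 000.

142.57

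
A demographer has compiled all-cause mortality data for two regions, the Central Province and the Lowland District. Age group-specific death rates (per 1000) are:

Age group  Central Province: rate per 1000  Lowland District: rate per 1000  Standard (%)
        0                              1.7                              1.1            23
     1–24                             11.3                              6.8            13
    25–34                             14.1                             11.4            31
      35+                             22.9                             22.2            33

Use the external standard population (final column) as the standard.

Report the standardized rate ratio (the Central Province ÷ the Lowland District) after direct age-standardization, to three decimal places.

Standard weights: 0.23, 0.13, 0.31, 0.33.
The Central Province: 0.2300×1.7 + 0.1300×11.3 + 0.3100×14.1 + 0.3300×22.9 = 13.7880 per 1000.
The Lowland District: 0.2300×1.1 + 0.1300×6.8 + 0.3100×11.4 + 0.3300×22.2 = 11.9970 per 1000.
Ratio = 13.7880 ÷ 11.9970 = 1.14929.

1.149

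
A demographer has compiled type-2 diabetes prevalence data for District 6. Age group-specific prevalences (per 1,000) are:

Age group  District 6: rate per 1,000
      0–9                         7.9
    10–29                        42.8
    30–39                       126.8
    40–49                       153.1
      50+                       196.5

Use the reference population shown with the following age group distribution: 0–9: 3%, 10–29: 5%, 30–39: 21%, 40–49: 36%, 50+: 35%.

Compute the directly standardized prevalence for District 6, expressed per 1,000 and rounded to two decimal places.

Standard weights: 0.03, 0.05, 0.21, 0.36, 0.35.
Standardized rate: 0.0300×7.9 + 0.0500×42.8 + 0.2100×126.8 + 0.3600×153.1 + 0.3500×196.5 = 152.8960 per 1,000.

152.90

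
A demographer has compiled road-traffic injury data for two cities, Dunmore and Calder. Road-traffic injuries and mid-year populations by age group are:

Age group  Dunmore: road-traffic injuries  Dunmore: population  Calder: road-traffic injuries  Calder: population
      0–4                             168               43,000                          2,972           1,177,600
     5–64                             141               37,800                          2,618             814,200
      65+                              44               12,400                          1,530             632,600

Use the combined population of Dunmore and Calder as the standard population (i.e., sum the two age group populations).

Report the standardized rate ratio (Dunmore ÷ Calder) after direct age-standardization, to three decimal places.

1.387

Age-specific rates per 100,000 for Dunmore: 390.70, 373.02, 354.84.
For Calder: 252.38, 321.54, 241.86.
Combined standard total = 2,717,600; weights = 0.4491, 0.3135, 0.2373.
Dunmore: 0.4491×390.70 + 0.3135×373.02 + 0.2373×354.84 = 376.6434 per 100,000.
Calder: 0.4491×252.38 + 0.3135×321.54 + 0.2373×241.86 = 271.5652 per 100,000.
Ratio = 376.6434 ÷ 271.5652 = 1.38694.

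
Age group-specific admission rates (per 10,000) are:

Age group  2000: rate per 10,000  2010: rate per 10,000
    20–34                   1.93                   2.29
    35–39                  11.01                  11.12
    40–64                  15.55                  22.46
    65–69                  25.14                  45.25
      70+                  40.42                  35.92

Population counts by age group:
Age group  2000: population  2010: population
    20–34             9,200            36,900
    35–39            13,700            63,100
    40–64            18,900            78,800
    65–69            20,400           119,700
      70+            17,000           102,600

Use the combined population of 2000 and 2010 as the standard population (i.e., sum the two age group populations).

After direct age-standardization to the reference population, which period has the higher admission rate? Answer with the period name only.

2010

Combined standard total = 480,300; weights = 0.0960, 0.1599, 0.2034, 0.2917, 0.2490.
2000: 0.0960×1.93 + 0.1599×11.01 + 0.2034×15.55 + 0.2917×25.14 + 0.2490×40.42 = 22.5070 per 10,000.
2010: 0.0960×2.29 + 0.1599×11.12 + 0.2034×22.46 + 0.2917×45.25 + 0.2490×35.92 = 28.7101 per 10,000.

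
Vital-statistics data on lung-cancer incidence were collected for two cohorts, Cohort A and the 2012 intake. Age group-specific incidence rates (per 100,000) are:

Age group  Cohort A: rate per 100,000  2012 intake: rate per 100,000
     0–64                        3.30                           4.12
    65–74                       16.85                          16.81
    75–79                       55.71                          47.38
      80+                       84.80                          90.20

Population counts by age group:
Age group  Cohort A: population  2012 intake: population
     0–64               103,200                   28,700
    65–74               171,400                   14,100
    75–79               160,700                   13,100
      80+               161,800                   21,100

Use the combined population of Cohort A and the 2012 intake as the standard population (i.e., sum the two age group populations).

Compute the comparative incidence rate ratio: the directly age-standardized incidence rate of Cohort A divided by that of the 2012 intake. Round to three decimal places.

Combined standard total = 674,100; weights = 0.1957, 0.2752, 0.2578, 0.2713.
Cohort A: 0.1957×3.30 + 0.2752×16.85 + 0.2578×55.71 + 0.2713×84.80 = 42.6543 per 100,000.
The 2012 intake: 0.1957×4.12 + 0.2752×16.81 + 0.2578×47.38 + 0.2713×90.20 = 42.1212 per 100,000.
Ratio = 42.6543 ÷ 42.1212 = 1.01266.

1.013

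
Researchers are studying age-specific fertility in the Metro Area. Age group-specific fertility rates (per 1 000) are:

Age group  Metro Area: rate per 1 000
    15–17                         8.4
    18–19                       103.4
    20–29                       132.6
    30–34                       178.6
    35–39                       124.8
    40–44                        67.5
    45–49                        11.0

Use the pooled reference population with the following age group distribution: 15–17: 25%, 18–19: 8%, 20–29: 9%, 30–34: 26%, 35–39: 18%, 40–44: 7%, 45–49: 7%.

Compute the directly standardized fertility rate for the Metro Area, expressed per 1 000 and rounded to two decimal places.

96.70

Standard weights: 0.25, 0.08, 0.09, 0.26, 0.18, 0.07, 0.07.
Standardized rate: 0.2500×8.4 + 0.0800×103.4 + 0.0900×132.6 + 0.2600×178.6 + 0.1800×124.8 + 0.0700×67.5 + 0.0700×11.0 = 96.7010 per 1 000.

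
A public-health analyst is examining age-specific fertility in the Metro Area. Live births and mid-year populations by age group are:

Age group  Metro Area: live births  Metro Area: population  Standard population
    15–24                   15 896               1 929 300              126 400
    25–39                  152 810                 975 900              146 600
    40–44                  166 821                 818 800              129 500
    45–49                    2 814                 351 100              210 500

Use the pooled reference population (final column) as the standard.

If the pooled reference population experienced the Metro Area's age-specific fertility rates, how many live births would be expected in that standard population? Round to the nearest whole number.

Age-specific rates per 1 000 for the Metro Area: 8.239, 156.584, 203.738, 8.015.
Expected live births = Σ (standard pop × age-specific rate ÷ 1 000)
= 126 400×8.239/1 000 + 146 600×156.584/1 000 + 129 500×203.738/1 000 + 210 500×8.015/1 000
= 1041.44 + 22955.17 + 26384.12 + 1687.12 = 52067.85.

52068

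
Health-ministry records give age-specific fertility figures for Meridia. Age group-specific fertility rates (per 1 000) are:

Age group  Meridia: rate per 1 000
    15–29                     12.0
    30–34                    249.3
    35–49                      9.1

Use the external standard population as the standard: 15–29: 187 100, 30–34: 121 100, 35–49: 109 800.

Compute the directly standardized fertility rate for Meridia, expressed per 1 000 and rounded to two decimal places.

79.99

Standard total = 418 000; weights = 0.4476, 0.2897, 0.2627.
Standardized rate: 0.4476×12.0 + 0.2897×249.3 + 0.2627×9.1 = 79.9871 per 1 000.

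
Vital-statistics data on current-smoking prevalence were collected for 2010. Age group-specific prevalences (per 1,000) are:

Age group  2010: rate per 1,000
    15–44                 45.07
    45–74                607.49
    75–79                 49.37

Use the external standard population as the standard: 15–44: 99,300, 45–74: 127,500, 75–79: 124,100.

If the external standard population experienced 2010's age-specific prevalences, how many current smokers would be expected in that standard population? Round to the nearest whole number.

Expected current smokers = Σ (standard pop × age-specific rate ÷ 1,000)
= 99,300×45.07/1,000 + 127,500×607.49/1,000 + 124,100×49.37/1,000
= 4475.45 + 77454.98 + 6126.82 = 88057.24.

88057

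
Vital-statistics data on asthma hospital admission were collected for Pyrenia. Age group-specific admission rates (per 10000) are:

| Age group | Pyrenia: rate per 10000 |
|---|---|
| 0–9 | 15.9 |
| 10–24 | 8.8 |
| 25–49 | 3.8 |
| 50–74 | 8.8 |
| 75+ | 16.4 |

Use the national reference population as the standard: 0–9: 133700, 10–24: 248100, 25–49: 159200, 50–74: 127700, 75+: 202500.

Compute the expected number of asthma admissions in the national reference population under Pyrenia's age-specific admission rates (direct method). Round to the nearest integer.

936

Expected asthma admissions = Σ (standard pop × age-specific rate ÷ 10000)
= 133700×15.9/10000 + 248100×8.8/10000 + 159200×3.8/10000 + 127700×8.8/10000 + 202500×16.4/10000
= 212.58 + 218.33 + 60.50 + 112.38 + 332.10 = 935.88.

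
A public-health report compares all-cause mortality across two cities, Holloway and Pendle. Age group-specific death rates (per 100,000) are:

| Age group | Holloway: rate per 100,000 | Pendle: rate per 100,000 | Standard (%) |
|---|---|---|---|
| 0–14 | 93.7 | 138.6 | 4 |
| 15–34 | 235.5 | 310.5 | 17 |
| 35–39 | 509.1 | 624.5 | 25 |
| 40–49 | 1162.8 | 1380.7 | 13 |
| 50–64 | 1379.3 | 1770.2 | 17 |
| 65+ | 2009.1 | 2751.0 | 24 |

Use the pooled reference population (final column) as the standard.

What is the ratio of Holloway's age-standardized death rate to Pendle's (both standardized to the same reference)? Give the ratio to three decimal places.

Standard weights: 0.04, 0.17, 0.25, 0.13, 0.17, 0.24.
Holloway: 0.0400×93.7 + 0.1700×235.5 + 0.2500×509.1 + 0.1300×1162.8 + 0.1700×1379.3 + 0.2400×2009.1 = 1038.8870 per 100,000.
Pendle: 0.0400×138.6 + 0.1700×310.5 + 0.2500×624.5 + 0.1300×1380.7 + 0.1700×1770.2 + 0.2400×2751.0 = 1355.1190 per 100,000.
Ratio = 1038.8870 ÷ 1355.1190 = 0.76664.

0.767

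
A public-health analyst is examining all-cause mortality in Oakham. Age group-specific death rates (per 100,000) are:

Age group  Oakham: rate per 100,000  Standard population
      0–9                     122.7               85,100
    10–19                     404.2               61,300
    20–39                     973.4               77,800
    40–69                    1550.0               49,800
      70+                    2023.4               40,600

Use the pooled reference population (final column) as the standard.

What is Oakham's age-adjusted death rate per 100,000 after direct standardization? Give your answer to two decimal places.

Standard total = 314,600; weights = 0.2705, 0.1949, 0.2473, 0.1583, 0.1291.
Standardized rate: 0.2705×122.7 + 0.1949×404.2 + 0.2473×973.4 + 0.1583×1550.0 + 0.1291×2023.4 = 859.1538 per 100,000.

859.15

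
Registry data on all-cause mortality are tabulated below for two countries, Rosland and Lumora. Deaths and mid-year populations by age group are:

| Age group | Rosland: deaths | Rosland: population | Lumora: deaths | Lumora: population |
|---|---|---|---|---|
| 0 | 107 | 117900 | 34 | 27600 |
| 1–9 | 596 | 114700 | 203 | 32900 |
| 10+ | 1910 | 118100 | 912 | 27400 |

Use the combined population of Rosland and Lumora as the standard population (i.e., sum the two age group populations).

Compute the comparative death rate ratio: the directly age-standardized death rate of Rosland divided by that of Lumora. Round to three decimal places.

0.548

Age-specific rates per 1000 for Rosland: 0.908, 5.196, 16.173.
For Lumora: 1.232, 6.170, 33.285.
Combined standard total = 438600; weights = 0.3317, 0.3365, 0.3317.
Rosland: 0.3317×0.908 + 0.3365×5.196 + 0.3317×16.173 = 7.4148 per 1000.
Lumora: 0.3317×1.232 + 0.3365×6.170 + 0.3317×33.285 = 13.5269 per 1000.
Ratio = 7.4148 ÷ 13.5269 = 0.54815.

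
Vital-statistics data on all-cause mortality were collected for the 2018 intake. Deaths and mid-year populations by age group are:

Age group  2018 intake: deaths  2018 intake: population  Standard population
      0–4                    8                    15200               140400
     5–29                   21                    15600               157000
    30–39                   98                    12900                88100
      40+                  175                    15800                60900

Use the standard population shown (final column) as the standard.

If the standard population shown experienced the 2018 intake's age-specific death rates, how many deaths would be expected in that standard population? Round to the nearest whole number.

Age-specific rates per 100000 for the 2018 intake: 52.63, 134.62, 759.69, 1107.59.
Expected deaths = Σ (standard pop × age-specific rate ÷ 100000)
= 140400×52.63/100000 + 157000×134.62/100000 + 88100×759.69/100000 + 60900×1107.59/100000
= 73.89 + 211.35 + 669.29 + 674.53 = 1629.05.

1629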